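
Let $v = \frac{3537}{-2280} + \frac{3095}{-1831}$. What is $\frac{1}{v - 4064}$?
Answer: $- \frac{1391560}{5659810789} \approx -0.00024587$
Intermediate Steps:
$v = - \frac{4510949}{1391560}$ ($v = 3537 \left(- \frac{1}{2280}\right) + 3095 \left(- \frac{1}{1831}\right) = - \frac{1179}{760} - \frac{3095}{1831} = - \frac{4510949}{1391560} \approx -3.2416$)
$\frac{1}{v - 4064} = \frac{1}{- \frac{4510949}{1391560} - 4064} = \frac{1}{- \frac{5659810789}{1391560}} = - \frac{1391560}{5659810789}$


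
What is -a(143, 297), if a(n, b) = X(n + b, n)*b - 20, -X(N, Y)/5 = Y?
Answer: 212375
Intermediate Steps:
X(N, Y) = -5*Y
a(n, b) = -20 - 5*b*n (a(n, b) = (-5*n)*b - 20 = -5*b*n - 20 = -20 - 5*b*n)
-a(143, 297) = -(-20 - 5*297*143) = -(-20 - 212355) = -1*(-212375) = 212375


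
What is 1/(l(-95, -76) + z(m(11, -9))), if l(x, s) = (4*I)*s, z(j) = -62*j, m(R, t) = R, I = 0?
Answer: -1/682 ≈ -0.0014663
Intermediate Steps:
l(x, s) = 0 (l(x, s) = (4*0)*s = 0*s = 0)
1/(l(-95, -76) + z(m(11, -9))) = 1/(0 - 62*11) = 1/(0 - 682) = 1/(-682) = -1/682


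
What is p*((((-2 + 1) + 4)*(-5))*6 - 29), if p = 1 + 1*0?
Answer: -119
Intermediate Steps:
p = 1 (p = 1 + 0 = 1)
p*((((-2 + 1) + 4)*(-5))*6 - 29) = 1*((((-2 + 1) + 4)*(-5))*6 - 29) = 1*(((-1 + 4)*(-5))*6 - 29) = 1*((3*(-5))*6 - 29) = 1*(-15*6 - 29) = 1*(-90 - 29) = 1*(-119) = -119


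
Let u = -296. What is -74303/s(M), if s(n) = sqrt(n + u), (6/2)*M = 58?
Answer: 74303*I*sqrt(2490)/830 ≈ 4467.1*I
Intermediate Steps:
M = 58/3 (M = (1/3)*58 = 58/3 ≈ 19.333)
s(n) = sqrt(-296 + n) (s(n) = sqrt(n - 296) = sqrt(-296 + n))
-74303/s(M) = -74303/sqrt(-296 + 58/3) = -74303*(-I*sqrt(2490)/830) = -(-74303)*I*sqrt(2490)/830 = 74303*I*sqrt(2490)/830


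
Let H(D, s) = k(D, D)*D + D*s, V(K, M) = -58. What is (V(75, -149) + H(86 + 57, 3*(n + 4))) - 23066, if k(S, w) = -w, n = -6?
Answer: -44431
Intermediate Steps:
H(D, s) = -D**2 + D*s (H(D, s) = (-D)*D + D*s = -D**2 + D*s)
(V(75, -149) + H(86 + 57, 3*(n + 4))) - 23066 = (-58 + (86 + 57)*(3*(-6 + 4) - (86 + 57))) - 23066 = (-58 + 143*(3*(-2) - 1*143)) - 23066 = (-58 + 143*(-6 - 143)) - 23066 = (-58 + 143*(-149)) - 23066 = (-58 - 21307) - 23066 = -21365 - 23066 = -44431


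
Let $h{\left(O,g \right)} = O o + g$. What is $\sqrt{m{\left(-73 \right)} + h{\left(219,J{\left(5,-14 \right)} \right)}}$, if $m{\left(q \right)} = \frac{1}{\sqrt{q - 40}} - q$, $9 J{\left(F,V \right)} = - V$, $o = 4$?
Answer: $\frac{\sqrt{109238795 - 1017 i \sqrt{113}}}{339} \approx 30.831 - 0.0015256 i$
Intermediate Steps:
$J{\left(F,V \right)} = - \frac{V}{9}$ ($J{\left(F,V \right)} = \frac{\left(-1\right) V}{9} = - \frac{V}{9}$)
$h{\left(O,g \right)} = g + 4 O$ ($h{\left(O,g \right)} = O 4 + g = 4 O + g = g + 4 O$)
$m{\left(q \right)} = \frac{1}{\sqrt{-40 + q}} - q$
$\sqrt{m{\left(-73 \right)} + h{\left(219,J{\left(5,-14 \right)} \right)}} = \sqrt{\left(\frac{1}{\sqrt{-40 - 73}} - -73\right) + \left(\left(- \frac{1}{9}\right) \left(-14\right) + 4 \cdot 219\right)} = \sqrt{\left(\frac{1}{\sqrt{-113}} + 73\right) + \left(\frac{14}{9} + 876\right)} = \sqrt{\left(- \frac{i \sqrt{113}}{113} + 73\right) + \frac{7898}{9}} = \sqrt{\left(73 - \frac{i \sqrt{113}}{113}\right) + \frac{7898}{9}} = \sqrt{\frac{8555}{9} - \frac{i \sqrt{113}}{113}}$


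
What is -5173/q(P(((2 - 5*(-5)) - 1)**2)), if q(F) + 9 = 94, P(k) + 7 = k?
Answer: -5173/85 ≈ -60.859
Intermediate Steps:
P(k) = -7 + k
q(F) = 85 (q(F) = -9 + 94 = 85)
-5173/q(P(((2 - 5*(-5)) - 1)**2)) = -5173/85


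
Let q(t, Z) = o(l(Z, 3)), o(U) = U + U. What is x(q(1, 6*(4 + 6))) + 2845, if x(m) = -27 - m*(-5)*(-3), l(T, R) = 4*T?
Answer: -4382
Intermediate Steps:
o(U) = 2*U
q(t, Z) = 8*Z (q(t, Z) = 2*(4*Z) = 8*Z)
x(m) = -27 - 15*m (x(m) = -27 - (-5*m)*(-3) = -27 - 15*m)
x(q(1, 6*(4 + 6))) + 2845 = (-27 - 120*6*(4 + 6)) + 2845 = (-27 - 120*6*10) + 2845 = (-27 - 120*60) + 2845 = (-27 - 15*480) + 2845 = (-27 - 7200) + 2845 = -7227 + 2845 = -4382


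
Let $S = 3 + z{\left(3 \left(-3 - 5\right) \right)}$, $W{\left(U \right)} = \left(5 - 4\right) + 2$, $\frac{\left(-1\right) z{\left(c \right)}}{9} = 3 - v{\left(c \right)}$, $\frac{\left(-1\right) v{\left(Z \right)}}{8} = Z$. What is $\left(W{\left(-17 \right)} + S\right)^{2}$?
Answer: $2913849$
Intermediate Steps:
$v{\left(Z \right)} = - 8 Z$
$z{\left(c \right)} = -27 - 72 c$ ($z{\left(c \right)} = - 9 \left(3 - - 8 c\right) = - 9 \left(3 + 8 c\right) = -27 - 72 c$)
$W{\left(U \right)} = 3$ ($W{\left(U \right)} = 1 + 2 = 3$)
$S = 1704$ ($S = 3 - \left(27 + 72 \cdot 3 \left(-3 - 5\right)\right) = 3 - \left(27 + 72 \cdot 3 \left(-8\right)\right) = 3 - -1701 = 3 + \left(-27 + 1728\right) = 3 + 1701 = 1704$)
$\left(W{\left(-17 \right)} + S\right)^{2} = \left(3 + 1704\right)^{2} = 1707^{2} = 2913849$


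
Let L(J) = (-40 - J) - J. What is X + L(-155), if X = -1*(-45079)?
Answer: 45349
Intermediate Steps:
X = 45079
L(J) = -40 - 2*J
X + L(-155) = 45079 + (-40 - 2*(-155)) = 45079 + (-40 + 310) = 45079 + 270 = 45349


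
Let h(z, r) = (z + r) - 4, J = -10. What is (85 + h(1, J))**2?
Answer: 5184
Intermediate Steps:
h(z, r) = -4 + r + z (h(z, r) = (r + z) - 4 = -4 + r + z)
(85 + h(1, J))**2 = (85 + (-4 - 10 + 1))**2 = (85 - 13)**2 = 72**2 = 5184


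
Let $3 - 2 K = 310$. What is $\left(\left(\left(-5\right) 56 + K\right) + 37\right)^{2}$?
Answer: $\frac{628849}{4} \approx 1.5721 \cdot 10^{5}$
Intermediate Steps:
$K = - \frac{307}{2}$ ($K = \frac{3}{2} - 155 = - \frac{307}{2} \approx -153.5$)
$\left(\left(\left(-5\right) 56 + K\right) + 37\right)^{2} = \left(\left(\left(-5\right) 56 - \frac{307}{2}\right) + 37\right)^{2} = \left(\left(-280 - \frac{307}{2}\right) + 37\right)^{2} = \left(- \frac{867}{2} + 37\right)^{2} = \left(- \frac{793}{2}\right)^{2} = \frac{628849}{4}$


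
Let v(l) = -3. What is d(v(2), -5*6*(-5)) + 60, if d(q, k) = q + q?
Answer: 54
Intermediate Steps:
d(q, k) = 2*q
d(v(2), -5*6*(-5)) + 60 = 2*(-3) + 60 = -6 + 60 = 54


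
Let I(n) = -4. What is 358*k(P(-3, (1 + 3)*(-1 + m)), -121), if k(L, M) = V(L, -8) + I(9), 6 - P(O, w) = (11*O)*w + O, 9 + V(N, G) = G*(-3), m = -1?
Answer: 3938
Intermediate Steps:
V(N, G) = -9 - 3*G (V(N, G) = -9 + G*(-3) = -9 - 3*G)
P(O, w) = 6 - O - 11*O*w (P(O, w) = 6 - ((11*O)*w + O) = 6 - (11*O*w + O) = 6 - (O + 11*O*w) = 6 + (-O - 11*O*w) = 6 - O - 11*O*w)
k(L, M) = 11 (k(L, M) = (-9 - 3*(-8)) - 4 = (-9 + 24) - 4 = 15 - 4 = 11)
358*k(P(-3, (1 + 3)*(-1 + m)), -121) = 358*11 = 3938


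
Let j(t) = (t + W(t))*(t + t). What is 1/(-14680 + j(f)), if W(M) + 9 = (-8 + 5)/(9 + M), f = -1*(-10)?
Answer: -19/278600 ≈ -6.8198e-5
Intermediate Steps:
f = 10
W(M) = -9 - 3/(9 + M) (W(M) = -9 + (-8 + 5)/(9 + M) = -9 - 3/(9 + M))
j(t) = 2*t*(t + 3*(-28 - 3*t)/(9 + t)) (j(t) = (t + 3*(-28 - 3*t)/(9 + t))*(t + t) = (t + 3*(-28 - 3*t)/(9 + t))*(2*t) = 2*t*(t + 3*(-28 - 3*t)/(9 + t)))
1/(-14680 + j(f)) = 1/(-14680 + 2*10*(-84 + 10²)/(9 + 10)) = 1/(-14680 + 2*10*(-84 + 100)/19) = 1/(-14680 + 2*10*(1/19)*16) = 1/(-14680 + 320/19) = 1/(-278600/19) = -19/278600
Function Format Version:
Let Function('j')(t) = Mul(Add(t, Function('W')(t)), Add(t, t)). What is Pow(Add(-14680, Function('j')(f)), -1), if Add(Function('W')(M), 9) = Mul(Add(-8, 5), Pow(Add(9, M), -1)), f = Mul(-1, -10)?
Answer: Rational(-19, 278600) ≈ -6.8198e-5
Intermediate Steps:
f = 10
Function('W')(M) = Add(-9, Mul(-3, Pow(Add(9, M), -1))) (Function('W')(M) = Add(-9, Mul(Add(-8, 5), Pow(Add(9, M), -1))) = Add(-9, Mul(-3, Pow(Add(9, M), -1))))
Function('j')(t) = Mul(2, t, Add(t, Mul(3, Pow(Add(9, t), -1), Add(-28, Mul(-3, t))))) (Function('j')(t) = Mul(Add(t, Mul(3, Pow(Add(9, t), -1), Add(-28, Mul(-3, t)))), Add(t, t)) = Mul(Add(t, Mul(3, Pow(Add(9, t), -1), Add(-28, Mul(-3, t)))), Mul(2, t)) = Mul(2, t, Add(t, Mul(3, Pow(Add(9, t), -1), Add(-28, Mul(-3, t))))))
Pow(Add(-14680, Function('j')(f)), -1) = Pow(Add(-14680, Mul(2, 10, Pow(Add(9, 10), -1), Add(-84, Pow(10, 2)))), -1) = Pow(Add(-14680, Mul(2, 10, Pow(19, -1), Add(-84, 100))), -1) = Pow(Add(-14680, Mul(2, 10, Rational(1, 19), 16)), -1) = Pow(Add(-14680, Rational(320, 19)), -1) = Pow(Rational(-278600, 19), -1) = Rational(-19, 278600)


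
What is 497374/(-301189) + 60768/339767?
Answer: -150688618706/102334082963 ≈ -1.4725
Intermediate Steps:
497374/(-301189) + 60768/339767 = 497374*(-1/301189) + 60768*(1/339767) = -497374/301189 + 60768/339767 = -150688618706/102334082963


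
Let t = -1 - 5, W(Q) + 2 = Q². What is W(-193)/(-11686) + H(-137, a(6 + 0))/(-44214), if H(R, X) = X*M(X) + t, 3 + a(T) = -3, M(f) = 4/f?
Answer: -823407743/258342402 ≈ -3.1873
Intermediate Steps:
W(Q) = -2 + Q²
a(T) = -6 (a(T) = -3 - 3 = -6)
t = -6
H(R, X) = -2 (H(R, X) = X*(4/X) - 6 = 4 - 6 = -2)
W(-193)/(-11686) + H(-137, a(6 + 0))/(-44214) = (-2 + (-193)²)/(-11686) - 2/(-44214) = (-2 + 37249)*(-1/11686) - 2*(-1/44214) = 37247*(-1/11686) + 1/22107 = -37247/11686 + 1/22107 = -823407743/258342402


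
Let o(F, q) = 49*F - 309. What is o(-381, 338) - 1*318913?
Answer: -337891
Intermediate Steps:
o(F, q) = -309 + 49*F
o(-381, 338) - 1*318913 = (-309 + 49*(-381)) - 1*318913 = (-309 - 18669) - 318913 = -18978 - 318913 = -337891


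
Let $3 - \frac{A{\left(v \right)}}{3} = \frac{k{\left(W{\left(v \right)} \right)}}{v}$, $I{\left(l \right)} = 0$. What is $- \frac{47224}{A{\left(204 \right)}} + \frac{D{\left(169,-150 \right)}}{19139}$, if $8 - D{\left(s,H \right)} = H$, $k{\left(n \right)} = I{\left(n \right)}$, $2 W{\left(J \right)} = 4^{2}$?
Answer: $- \frac{903818714}{172251} \approx -5247.1$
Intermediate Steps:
$W{\left(J \right)} = 8$ ($W{\left(J \right)} = \frac{4^{2}}{2} = \frac{1}{2} \cdot 16 = 8$)
$k{\left(n \right)} = 0$
$D{\left(s,H \right)} = 8 - H$
$A{\left(v \right)} = 9$ ($A{\left(v \right)} = 9 - 3 \frac{0}{v} = 9 - 0 = 9 + 0 = 9$)
$- \frac{47224}{A{\left(204 \right)}} + \frac{D{\left(169,-150 \right)}}{19139} = - \frac{47224}{9} + \frac{8 - -150}{19139} = \left(-47224\right) \frac{1}{9} + \left(8 + 150\right) \frac{1}{19139} = - \frac{47224}{9} + 158 \cdot \frac{1}{19139} = - \frac{47224}{9} + \frac{158}{19139} = - \frac{903818714}{172251}$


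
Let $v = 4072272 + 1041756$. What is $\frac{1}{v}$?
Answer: $\frac{1}{5114028} \approx 1.9554 \cdot 10^{-7}$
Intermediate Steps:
$v = 5114028$
$\frac{1}{v} = \frac{1}{5114028}$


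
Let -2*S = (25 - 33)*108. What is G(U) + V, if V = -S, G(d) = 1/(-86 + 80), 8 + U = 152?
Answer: -2593/6 ≈ -432.17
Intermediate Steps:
U = 144 (U = -8 + 152 = 144)
G(d) = -⅙ (G(d) = 1/(-6) = -⅙)
S = 432 (S = -(25 - 33)*108/2 = -(-4)*108 = -½*(-864) = 432)
V = -432 (V = -1*432 = -432)
G(U) + V = -⅙ - 432 = -2593/6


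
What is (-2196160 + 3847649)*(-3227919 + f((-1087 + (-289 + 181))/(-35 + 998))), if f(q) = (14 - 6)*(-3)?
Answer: -5330912357127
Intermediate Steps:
f(q) = -24 (f(q) = 8*(-3) = -24)
(-2196160 + 3847649)*(-3227919 + f((-1087 + (-289 + 181))/(-35 + 998))) = (-2196160 + 3847649)*(-3227919 - 24) = 1651489*(-3227943) = -5330912357127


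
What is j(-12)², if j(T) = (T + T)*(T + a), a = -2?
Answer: 112896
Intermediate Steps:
j(T) = 2*T*(-2 + T) (j(T) = (T + T)*(T - 2) = (2*T)*(-2 + T) = 2*T*(-2 + T))
j(-12)² = (2*(-12)*(-2 - 12))² = (2*(-12)*(-14))² = 336² = 112896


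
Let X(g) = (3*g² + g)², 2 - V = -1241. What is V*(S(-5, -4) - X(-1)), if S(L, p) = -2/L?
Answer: -22374/5 ≈ -4474.8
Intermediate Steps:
V = 1243 (V = 2 - 1*(-1241) = 2 + 1241 = 1243)
X(g) = (g + 3*g²)²
V*(S(-5, -4) - X(-1)) = 1243*(-2/(-5) - (-1)²*(1 + 3*(-1))²) = 1243*(-2*(-⅕) - (1 - 3)²) = 1243*(⅖ - (-2)²) = 1243*(⅖ - 4) = 1243*(-18/5) = -22374/5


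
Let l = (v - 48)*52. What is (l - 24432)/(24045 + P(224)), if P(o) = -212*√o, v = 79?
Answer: -78386700/81156367 - 2764480*√14/81156367 ≈ -1.0933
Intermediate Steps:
l = 1612 (l = (79 - 48)*52 = 31*52 = 1612)
(l - 24432)/(24045 + P(224)) = (1612 - 24432)/(24045 - 848*√14) = -22820/(24045 - 848*√14)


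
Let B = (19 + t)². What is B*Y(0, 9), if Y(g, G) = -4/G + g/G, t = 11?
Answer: -400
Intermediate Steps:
B = 900 (B = (19 + 11)² = 30² = 900)
B*Y(0, 9) = 900*((-4 + 0)/9) = 900*((⅑)*(-4)) = 900*(-4/9) = -400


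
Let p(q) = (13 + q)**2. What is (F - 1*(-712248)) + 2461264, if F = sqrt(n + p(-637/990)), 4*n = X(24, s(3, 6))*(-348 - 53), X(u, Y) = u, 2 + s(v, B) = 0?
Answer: 3173512 + I*sqrt(2208474311)/990 ≈ 3.1735e+6 + 47.469*I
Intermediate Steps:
s(v, B) = -2 (s(v, B) = -2 + 0 = -2)
n = -2406 (n = (24*(-348 - 53))/4 = (24*(-401))/4 = (1/4)*(-9624) = -2406)
F = I*sqrt(2208474311)/990 (F = sqrt(-2406 + (13 - 637/990)**2) = sqrt(-2406 + (12233/990)**2) = sqrt(-2406 + 149646289/980100) = sqrt(-2208474311/980100) = I*sqrt(2208474311)/990 ≈ 47.469*I)
(F - 1*(-712248)) + 2461264 = (I*sqrt(2208474311)/990 - 1*(-712248)) + 2461264 = (I*sqrt(2208474311)/990 + 712248) + 2461264 = (712248 + I*sqrt(2208474311)/990) + 2461264 = 3173512 + I*sqrt(2208474311)/990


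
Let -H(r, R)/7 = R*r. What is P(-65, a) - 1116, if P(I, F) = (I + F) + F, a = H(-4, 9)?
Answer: -677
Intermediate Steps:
H(r, R) = -7*R*r
a = 252 (a = -7*9*(-4) = 252)
P(I, F) = I + 2*F (P(I, F) = (F + I) + F = I + 2*F)
P(-65, a) - 1116 = (-65 + 2*252) - 1116 = (-65 + 504) - 1116 = 439 - 1116 = -677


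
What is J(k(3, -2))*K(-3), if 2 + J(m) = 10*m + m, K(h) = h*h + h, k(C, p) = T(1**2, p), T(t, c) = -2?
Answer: -144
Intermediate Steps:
k(C, p) = -2
K(h) = h + h**2 (K(h) = h**2 + h = h + h**2)
J(m) = -2 + 11*m (J(m) = -2 + (10*m + m) = -2 + 11*m)
J(k(3, -2))*K(-3) = (-2 + 11*(-2))*(-3*(1 - 3)) = (-2 - 22)*(-3*(-2)) = -24*6 = -144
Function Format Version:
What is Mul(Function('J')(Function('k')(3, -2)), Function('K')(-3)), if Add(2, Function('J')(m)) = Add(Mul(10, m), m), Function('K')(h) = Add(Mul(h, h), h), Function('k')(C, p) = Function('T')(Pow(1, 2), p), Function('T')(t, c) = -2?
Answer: -144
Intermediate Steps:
Function('k')(C, p) = -2
Function('K')(h) = Add(h, Pow(h, 2)) (Function('K')(h) = Add(Pow(h, 2), h) = Add(h, Pow(h, 2)))
Function('J')(m) = Add(-2, Mul(11, m)) (Function('J')(m) = Add(-2, Add(Mul(10, m), m)) = Add(-2, Mul(11, m)))
Mul(Function('J')(Function('k')(3, -2)), Function('K')(-3)) = Mul(Add(-2, Mul(11, -2)), Mul(-3, Add(1, -3))) = Mul(Add(-2, -22), Mul(-3, -2)) = Mul(-24, 6) = -144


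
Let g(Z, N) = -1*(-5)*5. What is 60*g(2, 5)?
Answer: 1500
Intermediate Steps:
g(Z, N) = 25 (g(Z, N) = 5*5 = 25)
60*g(2, 5) = 60*25 = 1500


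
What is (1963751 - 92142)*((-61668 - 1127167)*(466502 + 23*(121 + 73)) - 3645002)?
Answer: -1047917869261834678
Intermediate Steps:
(1963751 - 92142)*((-61668 - 1127167)*(466502 + 23*(121 + 73)) - 3645002) = 1871609*(-1188835*(466502 + 23*194) - 3645002) = 1871609*(-1188835*(466502 + 4462) - 3645002) = 1871609*(-1188835*470964 - 3645002) = 1871609*(-559898486940 - 3645002) = 1871609*(-559902131942) = -1047917869261834678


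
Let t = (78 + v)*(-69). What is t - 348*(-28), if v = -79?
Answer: 9813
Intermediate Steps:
t = 69 (t = (78 - 79)*(-69) = -1*(-69) = 69)
t - 348*(-28) = 69 - 348*(-28) = 69 - 1*(-9744) = 69 + 9744 = 9813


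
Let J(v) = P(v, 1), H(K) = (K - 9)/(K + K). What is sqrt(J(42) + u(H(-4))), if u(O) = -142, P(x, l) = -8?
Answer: 5*I*sqrt(6) ≈ 12.247*I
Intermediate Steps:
H(K) = (-9 + K)/(2*K) (H(K) = (-9 + K)/((2*K)) = (-9 + K)*(1/(2*K)) = (-9 + K)/(2*K))
J(v) = -8
sqrt(J(42) + u(H(-4))) = sqrt(-8 - 142) = sqrt(-150) = 5*I*sqrt(6)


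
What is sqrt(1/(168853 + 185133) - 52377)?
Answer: I*sqrt(6563156981087906)/353986 ≈ 228.86*I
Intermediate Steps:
sqrt(1/(168853 + 185133) - 52377) = sqrt(1/353986 - 52377) = sqrt(-18540724721/353986) = I*sqrt(6563156981087906)/353986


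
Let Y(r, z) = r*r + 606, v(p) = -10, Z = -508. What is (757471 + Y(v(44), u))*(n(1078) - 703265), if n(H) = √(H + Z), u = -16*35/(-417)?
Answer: -533199347905 + 758177*√570 ≈ -5.3318e+11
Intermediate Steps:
u = 560/417 (u = -560*(-1/417) = 560/417 ≈ 1.3429)
Y(r, z) = 606 + r² (Y(r, z) = r² + 606 = 606 + r²)
n(H) = √(-508 + H) (n(H) = √(H - 508) = √(-508 + H))
(757471 + Y(v(44), u))*(n(1078) - 703265) = (757471 + (606 + (-10)²))*(√(-508 + 1078) - 703265) = (757471 + (606 + 100))*(√570 - 703265) = (757471 + 706)*(-703265 + √570) = 758177*(-703265 + √570) = -533199347905 + 758177*√570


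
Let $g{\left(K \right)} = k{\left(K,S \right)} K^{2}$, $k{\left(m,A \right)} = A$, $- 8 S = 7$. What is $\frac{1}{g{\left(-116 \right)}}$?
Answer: $- \frac{1}{11774} \approx -8.4933 \cdot 10^{-5}$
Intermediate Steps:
$S = - \frac{7}{8}$ ($S = \left(- \frac{1}{8}\right) 7 = - \frac{7}{8} \approx -0.875$)
$g{\left(K \right)} = - \frac{7 K^{2}}{8}$
$\frac{1}{g{\left(-116 \right)}} = \frac{1}{\left(- \frac{7}{8}\right) \left(-116\right)^{2}} = \frac{1}{\left(- \frac{7}{8}\right) 13456} = \frac{1}{-11774} = - \frac{1}{11774}$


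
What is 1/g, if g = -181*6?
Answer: -1/1086 ≈ -0.00092081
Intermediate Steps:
g = -1086
1/g = 1/(-1086) = -1/1086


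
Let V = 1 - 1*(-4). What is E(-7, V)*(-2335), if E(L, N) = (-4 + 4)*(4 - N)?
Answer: 0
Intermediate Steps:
V = 5 (V = 1 + 4 = 5)
E(L, N) = 0 (E(L, N) = 0*(4 - N) = 0)
E(-7, V)*(-2335) = 0*(-2335) = 0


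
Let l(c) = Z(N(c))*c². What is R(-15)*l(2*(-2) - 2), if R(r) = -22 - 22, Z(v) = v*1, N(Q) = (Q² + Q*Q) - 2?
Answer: -110880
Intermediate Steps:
N(Q) = -2 + 2*Q² (N(Q) = (Q² + Q²) - 2 = 2*Q² - 2 = -2 + 2*Q²)
Z(v) = v
l(c) = c²*(-2 + 2*c²) (l(c) = (-2 + 2*c²)*c² = c²*(-2 + 2*c²))
R(r) = -44
R(-15)*l(2*(-2) - 2) = -88*(2*(-2) - 2)²*(-1 + (2*(-2) - 2)²) = -88*(-4 - 2)²*(-1 + (-4 - 2)²) = -88*(-6)²*(-1 + (-6)²) = -88*36*(-1 + 36) = -88*36*35 = -44*2520 = -110880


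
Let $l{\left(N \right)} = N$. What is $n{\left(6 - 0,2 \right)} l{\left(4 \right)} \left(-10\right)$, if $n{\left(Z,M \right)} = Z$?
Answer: $-240$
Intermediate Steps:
$n{\left(6 - 0,2 \right)} l{\left(4 \right)} \left(-10\right) = \left(6 - 0\right) 4 \left(-10\right) = \left(6 + 0\right) 4 \left(-10\right) = 6 \cdot 4 \left(-10\right) = 24 \left(-10\right) = -240$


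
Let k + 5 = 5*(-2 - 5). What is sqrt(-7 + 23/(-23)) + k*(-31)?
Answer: 1240 + 2*I*sqrt(2) ≈ 1240.0 + 2.8284*I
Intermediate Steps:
k = -40 (k = -5 + 5*(-2 - 5) = -5 + 5*(-7) = -5 - 35 = -40)
sqrt(-7 + 23/(-23)) + k*(-31) = sqrt(-7 + 23/(-23)) - 40*(-31) = sqrt(-7 + 23*(-1/23)) + 1240 = sqrt(-7 - 1) + 1240 = sqrt(-8) + 1240 = 2*I*sqrt(2) + 1240 = 1240 + 2*I*sqrt(2)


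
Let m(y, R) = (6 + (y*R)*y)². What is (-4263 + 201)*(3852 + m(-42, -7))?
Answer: -618759650592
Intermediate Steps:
m(y, R) = (6 + R*y²)² (m(y, R) = (6 + (R*y)*y)² = (6 + R*y²)²)
(-4263 + 201)*(3852 + m(-42, -7)) = (-4263 + 201)*(3852 + (6 - 7*(-42)²)²) = -4062*(3852 + (6 - 7*1764)²) = -4062*(3852 + (6 - 12348)²) = -4062*(3852 + (-12342)²) = -4062*(3852 + 152324964) = -4062*152328816 = -618759650592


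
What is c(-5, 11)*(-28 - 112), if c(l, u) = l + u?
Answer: -840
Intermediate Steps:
c(-5, 11)*(-28 - 112) = (-5 + 11)*(-28 - 112) = 6*(-140) = -840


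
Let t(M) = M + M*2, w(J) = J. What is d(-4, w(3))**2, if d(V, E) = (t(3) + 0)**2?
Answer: 6561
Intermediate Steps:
t(M) = 3*M (t(M) = M + 2*M = 3*M)
d(V, E) = 81 (d(V, E) = (3*3 + 0)**2 = (9 + 0)**2 = 9**2 = 81)
d(-4, w(3))**2 = 81**2 = 6561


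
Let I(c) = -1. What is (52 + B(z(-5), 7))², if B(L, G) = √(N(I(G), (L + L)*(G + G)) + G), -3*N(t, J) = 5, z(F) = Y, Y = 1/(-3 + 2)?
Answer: 8128/3 + 416*√3/3 ≈ 2949.5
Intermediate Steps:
Y = -1 (Y = 1/(-1) = -1)
z(F) = -1
N(t, J) = -5/3 (N(t, J) = -⅓*5 = -5/3)
B(L, G) = √(-5/3 + G)
(52 + B(z(-5), 7))² = (52 + √(-15 + 9*7)/3)² = (52 + √(-15 + 63)/3)² = (52 + √48/3)² = (52 + (4*√3)/3)² = (52 + 4*√3/3)²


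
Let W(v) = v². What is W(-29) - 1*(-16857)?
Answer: 17698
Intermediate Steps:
W(-29) - 1*(-16857) = (-29)² - 1*(-16857) = 841 + 16857 = 17698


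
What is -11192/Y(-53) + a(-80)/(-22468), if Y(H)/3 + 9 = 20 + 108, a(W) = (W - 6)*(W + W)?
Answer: -64093544/2005269 ≈ -31.963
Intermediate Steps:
a(W) = 2*W*(-6 + W) (a(W) = (-6 + W)*(2*W) = 2*W*(-6 + W))
Y(H) = 357 (Y(H) = -27 + 3*(20 + 108) = -27 + 3*128 = -27 + 384 = 357)
-11192/Y(-53) + a(-80)/(-22468) = -11192/357 + (2*(-80)*(-6 - 80))/(-22468) = -11192*1/357 + (2*(-80)*(-86))*(-1/22468) = -11192/357 + 13760*(-1/22468) = -11192/357 - 3440/5617 = -64093544/2005269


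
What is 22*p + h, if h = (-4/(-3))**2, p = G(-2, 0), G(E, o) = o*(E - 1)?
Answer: 16/9 ≈ 1.7778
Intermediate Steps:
G(E, o) = o*(-1 + E)
p = 0 (p = 0*(-1 - 2) = 0*(-3) = 0)
h = 16/9 (h = (-4*(-1/3))**2 = (4/3)**2 = 16/9 ≈ 1.7778)
22*p + h = 22*0 + 16/9 = 0 + 16/9 = 16/9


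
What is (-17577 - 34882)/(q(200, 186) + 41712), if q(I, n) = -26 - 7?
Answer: -4769/3789 ≈ -1.2586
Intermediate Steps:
q(I, n) = -33
(-17577 - 34882)/(q(200, 186) + 41712) = (-17577 - 34882)/(-33 + 41712) = -52459/41679 = -52459*1/41679 = -4769/3789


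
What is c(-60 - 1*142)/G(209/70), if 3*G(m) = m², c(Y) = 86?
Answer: 1264200/43681 ≈ 28.942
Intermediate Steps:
G(m) = m²/3
c(-60 - 1*142)/G(209/70) = 86/(((209/70)²/3)) = 86/(((⅓)*(43681/4900))) = 86/(43681/14700) = 86*(14700/43681) = 1264200/43681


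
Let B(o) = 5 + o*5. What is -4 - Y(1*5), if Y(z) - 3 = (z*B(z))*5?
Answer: -757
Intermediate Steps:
B(o) = 5 + 5*o
Y(z) = 3 + 5*z*(5 + 5*z) (Y(z) = 3 + (z*(5 + 5*z))*5 = 3 + 5*z*(5 + 5*z))
-4 - Y(1*5) = -4 - (3 + 25*(1*5)*(1 + 1*5)) = -4 - (3 + 25*5*(1 + 5)) = -4 - (3 + 25*5*6) = -4 - (3 + 750) = -4 - 1*753 = -4 - 753 = -757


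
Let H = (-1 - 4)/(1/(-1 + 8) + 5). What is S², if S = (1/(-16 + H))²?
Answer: 1679616/139368569041 ≈ 1.2052e-5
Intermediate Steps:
H = -35/36 (H = -5/(1/7 + 5) = -5/(⅐ + 5) = -5/36/7 = -5*7/36 = -35/36 ≈ -0.97222)
S = 1296/373321 (S = (1/(-16 - 35/36))² = (1/(-611/36))² = (-36/611)² = 1296/373321 ≈ 0.0034715)
S² = (1296/373321)² = 1679616/139368569041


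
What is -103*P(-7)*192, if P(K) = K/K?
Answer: -19776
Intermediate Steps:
P(K) = 1
-103*P(-7)*192 = -103*1*192 = -103*192 = -19776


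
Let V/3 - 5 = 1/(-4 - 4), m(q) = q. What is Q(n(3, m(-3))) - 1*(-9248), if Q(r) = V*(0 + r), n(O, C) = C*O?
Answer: 72931/8 ≈ 9116.4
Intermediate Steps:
V = 117/8 (V = 15 + 3/(-4 - 4) = 15 + 3/(-8) = 15 + 3*(-1/8) = 15 - 3/8 = 117/8 ≈ 14.625)
Q(r) = 117*r/8 (Q(r) = 117*(0 + r)/8 = 117*r/8)
Q(n(3, m(-3))) - 1*(-9248) = 117*(-3*3)/8 - 1*(-9248) = (117/8)*(-9) + 9248 = -1053/8 + 9248 = 72931/8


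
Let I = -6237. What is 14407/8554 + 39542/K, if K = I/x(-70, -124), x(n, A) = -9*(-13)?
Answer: -626737919/846846 ≈ -740.08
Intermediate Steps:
x(n, A) = 117
K = -693/13 (K = -6237/117 = -6237*1/117 = -693/13 ≈ -53.308)
14407/8554 + 39542/K = 14407/8554 + 39542/(-693/13) = 14407*(1/8554) + 39542*(-13/693) = 14407/8554 - 514046/693 = -626737919/846846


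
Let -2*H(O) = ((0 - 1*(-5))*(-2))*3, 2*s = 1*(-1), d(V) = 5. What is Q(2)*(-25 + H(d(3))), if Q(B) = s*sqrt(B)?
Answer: 5*sqrt(2) ≈ 7.0711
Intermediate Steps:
s = -1/2 (s = (1*(-1))/2 = (1/2)*(-1) = -1/2 ≈ -0.50000)
Q(B) = -sqrt(B)/2
H(O) = 15 (H(O) = -(0 - 1*(-5))*(-2)*3/2 = -(0 + 5)*(-2)*3/2 = -5*(-2)*3/2 = -(-5)*3 = -1/2*(-30) = 15)
Q(2)*(-25 + H(d(3))) = (-sqrt(2)/2)*(-25 + 15) = -sqrt(2)/2*(-10) = 5*sqrt(2)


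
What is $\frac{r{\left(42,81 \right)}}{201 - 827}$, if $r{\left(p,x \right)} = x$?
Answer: $- \frac{81}{626} \approx -0.12939$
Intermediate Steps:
$\frac{r{\left(42,81 \right)}}{201 - 827} = \frac{81}{201 - 827} = \frac{81}{-626} = 81 \left(- \frac{1}{626}\right) = - \frac{81}{626}$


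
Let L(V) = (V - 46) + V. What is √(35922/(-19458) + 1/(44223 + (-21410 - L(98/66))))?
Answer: 4*I*√690327886693407513/2446029507 ≈ 1.3587*I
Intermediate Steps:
L(V) = -46 + 2*V (L(V) = (-46 + V) + V = -46 + 2*V)
√(35922/(-19458) + 1/(44223 + (-21410 - L(98/66)))) = √(35922/(-19458) + 1/(44223 + (-21410 - (-46 + 2*(98/66))))) = √(35922*(-1/19458) + 1/(44223 + (-21410 - (-46 + 2*(98*(1/66)))))) = √(-5987/3243 + 1/(44223 + (-21410 - (-46 + 2*(49/33))))) = √(-5987/3243 + 1/(44223 + (-21410 - (-46 + 98/33)))) = √(-5987/3243 + 1/(44223 + (-21410 - 1*(-1420/33)))) = √(-5987/3243 + 1/(44223 + (-21410 + 1420/33))) = √(-5987/3243 + 1/(44223 - 705110/33)) = √(-5987/3243 + 1/(754249/33)) = √(-5987/3243 + 33/754249) = √(-4515581744/2446029507) = 4*I*√690327886693407513/2446029507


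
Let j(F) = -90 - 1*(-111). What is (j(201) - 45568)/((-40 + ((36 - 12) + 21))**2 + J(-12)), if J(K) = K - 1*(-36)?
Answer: -45547/49 ≈ -929.53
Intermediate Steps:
j(F) = 21 (j(F) = -90 + 111 = 21)
J(K) = 36 + K (J(K) = K + 36 = 36 + K)
(j(201) - 45568)/((-40 + ((36 - 12) + 21))**2 + J(-12)) = (21 - 45568)/((-40 + ((36 - 12) + 21))**2 + (36 - 12)) = -45547/((-40 + (24 + 21))**2 + 24) = -45547/((-40 + 45)**2 + 24) = -45547/(5**2 + 24) = -45547/(25 + 24) = -45547/49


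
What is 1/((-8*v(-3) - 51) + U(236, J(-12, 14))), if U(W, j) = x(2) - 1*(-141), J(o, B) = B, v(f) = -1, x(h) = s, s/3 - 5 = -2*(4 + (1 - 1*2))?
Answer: 1/95 ≈ 0.010526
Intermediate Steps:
s = -3 (s = 15 + 3*(-2*(4 + (1 - 1*2))) = 15 + 3*(-2*(4 + (1 - 2))) = 15 + 3*(-2*(4 - 1)) = 15 + 3*(-2*3) = 15 + 3*(-6) = 15 - 18 = -3)
x(h) = -3
U(W, j) = 138 (U(W, j) = -3 - 1*(-141) = -3 + 141 = 138)
1/((-8*v(-3) - 51) + U(236, J(-12, 14))) = 1/((-8*(-1) - 51) + 138) = 1/((8 - 51) + 138) = 1/(-43 + 138) = 1/95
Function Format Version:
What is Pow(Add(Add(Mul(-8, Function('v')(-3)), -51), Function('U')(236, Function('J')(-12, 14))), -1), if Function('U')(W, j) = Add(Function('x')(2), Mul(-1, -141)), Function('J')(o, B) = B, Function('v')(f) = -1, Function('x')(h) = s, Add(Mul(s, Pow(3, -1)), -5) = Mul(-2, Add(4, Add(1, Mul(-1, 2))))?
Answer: Rational(1, 95) ≈ 0.010526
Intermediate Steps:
s = -3 (s = Add(15, Mul(3, Mul(-2, Add(4, Add(1, Mul(-1, 2)))))) = Add(15, Mul(3, Mul(-2, Add(4, Add(1, -2))))) = Add(15, Mul(3, Mul(-2, Add(4, -1)))) = Add(15, Mul(3, Mul(-2, 3))) = Add(15, Mul(3, -6)) = Add(15, -18) = -3)
Function('x')(h) = -3
Function('U')(W, j) = 138 (Function('U')(W, j) = Add(-3, Mul(-1, -141)) = Add(-3, 141) = 138)
Pow(Add(Add(Mul(-8, Function('v')(-3)), -51), Function('U')(236, Function('J')(-12, 14))), -1) = Pow(Add(Add(Mul(-8, -1), -51), 138), -1) = Pow(Add(Add(8, -51), 138), -1) = Pow(Add(-43, 138), -1) = Pow(95, -1) = Rational(1, 95)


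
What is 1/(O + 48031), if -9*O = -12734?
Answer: 9/445013 ≈ 2.0224e-5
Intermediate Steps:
O = 12734/9 (O = -1/9*(-12734) = 12734/9 ≈ 1414.9)
1/(O + 48031) = 1/(12734/9 + 48031) = 1/(445013/9) = 9/445013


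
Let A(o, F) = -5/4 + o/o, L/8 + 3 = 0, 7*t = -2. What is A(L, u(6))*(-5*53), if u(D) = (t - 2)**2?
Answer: 265/4 ≈ 66.250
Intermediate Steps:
t = -2/7 (t = (1/7)*(-2) = -2/7 ≈ -0.28571)
L = -24 (L = -24 + 8*0 = -24 + 0 = -24)
u(D) = 256/49 (u(D) = (-2/7 - 2)**2 = (-16/7)**2 = 256/49)
A(o, F) = -1/4 (A(o, F) = -5*1/4 + 1 = -5/4 + 1 = -1/4)
A(L, u(6))*(-5*53) = -(-5)*53/4 = -1/4*(-265) = 265/4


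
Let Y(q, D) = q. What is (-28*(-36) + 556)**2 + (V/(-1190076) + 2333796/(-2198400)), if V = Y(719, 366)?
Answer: 133325580667638923/54505480800 ≈ 2.4461e+6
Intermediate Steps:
V = 719
(-28*(-36) + 556)**2 + (V/(-1190076) + 2333796/(-2198400)) = (-28*(-36) + 556)**2 + (719/(-1190076) + 2333796/(-2198400)) = (1008 + 556)**2 + (719*(-1/1190076) + 2333796*(-1/2198400)) = 1564**2 + (-719/1190076 - 194483/183200) = 2446096 - 57895317877/54505480800 = 133325580667638923/54505480800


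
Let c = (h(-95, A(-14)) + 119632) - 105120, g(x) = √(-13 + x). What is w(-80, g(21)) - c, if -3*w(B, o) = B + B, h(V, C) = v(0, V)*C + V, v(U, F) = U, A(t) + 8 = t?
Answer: -43091/3 ≈ -14364.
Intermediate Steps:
A(t) = -8 + t
h(V, C) = V (h(V, C) = 0*C + V = 0 + V = V)
w(B, o) = -2*B/3 (w(B, o) = -(B + B)/3 = -2*B/3)
c = 14417 (c = (-95 + 119632) - 105120 = 119537 - 105120 = 14417)
w(-80, g(21)) - c = -⅔*(-80) - 1*14417 = 160/3 - 14417 = -43091/3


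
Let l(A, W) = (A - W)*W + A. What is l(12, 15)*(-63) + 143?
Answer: 2222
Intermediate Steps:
l(A, W) = A + W*(A - W) (l(A, W) = W*(A - W) + A = A + W*(A - W))
l(12, 15)*(-63) + 143 = (12 - 1*15² + 12*15)*(-63) + 143 = (12 - 1*225 + 180)*(-63) + 143 = (12 - 225 + 180)*(-63) + 143 = -33*(-63) + 143 = 2079 + 143 = 2222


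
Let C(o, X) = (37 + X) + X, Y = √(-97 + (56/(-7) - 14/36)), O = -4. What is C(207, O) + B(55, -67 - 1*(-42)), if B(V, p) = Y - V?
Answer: -26 + I*√3794/6 ≈ -26.0 + 10.266*I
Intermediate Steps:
Y = I*√3794/6 (Y = √(-97 + (56*(-⅐) - 14*1/36)) = √(-97 + (-8 - 7/18)) = √(-97 - 151/18) = √(-1897/18) = I*√3794/6 ≈ 10.266*I)
B(V, p) = -V + I*√3794/6 (B(V, p) = I*√3794/6 - V = -V + I*√3794/6)
C(o, X) = 37 + 2*X
C(207, O) + B(55, -67 - 1*(-42)) = (37 + 2*(-4)) + (-1*55 + I*√3794/6) = (37 - 8) + (-55 + I*√3794/6) = 29 + (-55 + I*√3794/6) = -26 + I*√3794/6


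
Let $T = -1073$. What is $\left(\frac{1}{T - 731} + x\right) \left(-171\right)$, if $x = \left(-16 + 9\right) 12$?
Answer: $\frac{25912827}{1804} \approx 14364.0$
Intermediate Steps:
$x = -84$ ($x = \left(-7\right) 12 = -84$)
$\left(\frac{1}{T - 731} + x\right) \left(-171\right) = \left(\frac{1}{-1073 - 731} - 84\right) \left(-171\right) = \left(\frac{1}{-1804} - 84\right) \left(-171\right) = \left(- \frac{1}{1804} - 84\right) \left(-171\right) = \left(- \frac{151537}{1804}\right) \left(-171\right) = \frac{25912827}{1804}$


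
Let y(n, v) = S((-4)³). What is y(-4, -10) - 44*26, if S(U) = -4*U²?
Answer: -17528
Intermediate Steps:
y(n, v) = -16384 (y(n, v) = -4*((-4)³)² = -4*(-64)² = -4*4096 = -16384)
y(-4, -10) - 44*26 = -16384 - 44*26 = -16384 - 1144 = -17528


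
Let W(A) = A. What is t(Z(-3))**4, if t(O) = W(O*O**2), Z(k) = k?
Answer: 531441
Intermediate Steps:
t(O) = O**3 (t(O) = O*O**2 = O**3)
t(Z(-3))**4 = ((-3)**3)**4 = (-27)**4 = 531441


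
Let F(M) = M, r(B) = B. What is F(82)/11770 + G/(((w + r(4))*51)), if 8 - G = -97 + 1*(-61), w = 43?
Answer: 1075187/14106345 ≈ 0.076220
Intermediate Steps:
G = 166 (G = 8 - (-97 + 1*(-61)) = 8 - (-97 - 61) = 8 - 1*(-158) = 8 + 158 = 166)
F(82)/11770 + G/(((w + r(4))*51)) = 82/11770 + 166/(((43 + 4)*51)) = 82*(1/11770) + 166/((47*51)) = 41/5885 + 166/2397 = 1075187/14106345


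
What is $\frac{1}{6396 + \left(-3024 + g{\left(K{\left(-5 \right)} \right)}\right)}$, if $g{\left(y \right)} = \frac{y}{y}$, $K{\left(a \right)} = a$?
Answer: $\frac{1}{3373} \approx 0.00029647$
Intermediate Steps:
$g{\left(y \right)} = 1$
$\frac{1}{6396 + \left(-3024 + g{\left(K{\left(-5 \right)} \right)}\right)} = \frac{1}{6396 + \left(-3024 + 1\right)} = \frac{1}{6396 - 3023} = \frac{1}{3373}$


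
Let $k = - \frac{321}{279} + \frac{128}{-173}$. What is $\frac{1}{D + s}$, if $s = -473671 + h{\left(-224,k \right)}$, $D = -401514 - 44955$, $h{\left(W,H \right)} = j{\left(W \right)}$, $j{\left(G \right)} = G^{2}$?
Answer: $- \frac{1}{869964} \approx -1.1495 \cdot 10^{-6}$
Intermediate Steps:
$k = - \frac{30415}{16089}$ ($k = \left(-321\right) \frac{1}{279} + 128 \left(- \frac{1}{173}\right) = - \frac{107}{93} - \frac{128}{173} = - \frac{30415}{16089} \approx -1.8904$)
$h{\left(W,H \right)} = W^{2}$
$D = -446469$
$s = -423495$ ($s = -473671 + \left(-224\right)^{2} = -473671 + 50176 = -423495$)
$\frac{1}{D + s} = \frac{1}{-446469 - 423495} = \frac{1}{-869964} = - \frac{1}{869964}$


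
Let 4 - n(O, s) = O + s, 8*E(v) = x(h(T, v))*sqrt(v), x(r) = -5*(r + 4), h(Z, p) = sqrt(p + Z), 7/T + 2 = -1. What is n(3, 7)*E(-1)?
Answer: 15*I - 5*sqrt(30)/4 ≈ -6.8465 + 15.0*I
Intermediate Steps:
T = -7/3 (T = 7/(-2 - 1) = 7/(-3) = 7*(-1/3) = -7/3 ≈ -2.3333)
h(Z, p) = sqrt(Z + p)
x(r) = -20 - 5*r (x(r) = -5*(4 + r) = -20 - 5*r)
E(v) = sqrt(v)*(-20 - 5*sqrt(-7/3 + v))/8 (E(v) = ((-20 - 5*sqrt(-7/3 + v))*sqrt(v))/8 = (sqrt(v)*(-20 - 5*sqrt(-7/3 + v)))/8 = sqrt(v)*(-20 - 5*sqrt(-7/3 + v))/8)
n(O, s) = 4 - O - s (n(O, s) = 4 - (O + s) = 4 + (-O - s) = 4 - O - s)
n(3, 7)*E(-1) = (4 - 1*3 - 1*7)*(sqrt(-1)*(-5/2 - 5*sqrt(-21 + 9*(-1))/24)) = (4 - 3 - 7)*(I*(-5/2 - 5*sqrt(-21 - 9)/24)) = -6*I*(-5/2 - 5*I*sqrt(30)/24)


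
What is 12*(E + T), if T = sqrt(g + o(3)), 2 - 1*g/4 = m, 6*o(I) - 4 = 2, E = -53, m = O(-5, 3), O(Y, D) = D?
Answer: -636 + 12*I*sqrt(3) ≈ -636.0 + 20.785*I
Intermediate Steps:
m = 3
o(I) = 1 (o(I) = 2/3 + (1/6)*2 = 2/3 + 1/3 = 1)
g = -4 (g = 8 - 4*3 = 8 - 12 = -4)
T = I*sqrt(3) (T = sqrt(-4 + 1) = sqrt(-3) = I*sqrt(3) ≈ 1.732*I)
12*(E + T) = 12*(-53 + I*sqrt(3)) = -636 + 12*I*sqrt(3)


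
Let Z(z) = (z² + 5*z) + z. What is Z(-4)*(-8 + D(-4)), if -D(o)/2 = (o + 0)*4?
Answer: -192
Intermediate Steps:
Z(z) = z² + 6*z
D(o) = -8*o (D(o) = -2*(o + 0)*4 = -2*o*4 = -8*o)
Z(-4)*(-8 + D(-4)) = (-4*(6 - 4))*(-8 - 8*(-4)) = (-4*2)*(-8 + 32) = -8*24 = -192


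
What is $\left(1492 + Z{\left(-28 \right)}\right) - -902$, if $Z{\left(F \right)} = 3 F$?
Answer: $2310$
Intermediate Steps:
$\left(1492 + Z{\left(-28 \right)}\right) - -902 = \left(1492 + 3 \left(-28\right)\right) - -902 = \left(1492 - 84\right) + 902 = 1408 + 902 = 2310$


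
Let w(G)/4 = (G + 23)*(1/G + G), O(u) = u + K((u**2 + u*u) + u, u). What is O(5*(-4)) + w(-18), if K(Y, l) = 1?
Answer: -3421/9 ≈ -380.11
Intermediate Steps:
O(u) = 1 + u (O(u) = u + 1 = 1 + u)
w(G) = 4*(23 + G)*(G + 1/G) (w(G) = 4*((G + 23)*(1/G + G)) = 4*((23 + G)*(G + 1/G)) = 4*(23 + G)*(G + 1/G))
O(5*(-4)) + w(-18) = (1 + 5*(-4)) + (4 + 4*(-18)**2 + 92*(-18) + 92/(-18)) = (1 - 20) + (4 + 4*324 - 1656 + 92*(-1/18)) = -19 + (4 + 1296 - 1656 - 46/9) = -19 - 3250/9 = -3421/9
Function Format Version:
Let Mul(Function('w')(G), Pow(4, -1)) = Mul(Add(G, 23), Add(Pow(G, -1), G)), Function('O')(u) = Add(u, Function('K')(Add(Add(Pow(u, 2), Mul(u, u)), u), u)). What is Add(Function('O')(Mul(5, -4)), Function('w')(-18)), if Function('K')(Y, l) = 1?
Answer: Rational(-3421, 9) ≈ -380.11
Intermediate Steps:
Function('O')(u) = Add(1, u) (Function('O')(u) = Add(u, 1) = Add(1, u))
Function('w')(G) = Mul(4, Add(23, G), Add(G, Pow(G, -1))) (Function('w')(G) = Mul(4, Mul(Add(G, 23), Add(Pow(G, -1), G))) = Mul(4, Mul(Add(23, G), Add(G, Pow(G, -1)))) = Mul(4, Add(23, G), Add(G, Pow(G, -1))))
Add(Function('O')(Mul(5, -4)), Function('w')(-18)) = Add(Add(1, Mul(5, -4)), Add(4, Mul(4, Pow(-18, 2)), Mul(92, -18), Mul(92, Pow(-18, -1)))) = Add(Add(1, -20), Add(4, Mul(4, 324), -1656, Mul(92, Rational(-1, 18)))) = Add(-19, Add(4, 1296, -1656, Rational(-46, 9))) = Add(-19, Rational(-3250, 9)) = Rational(-3421, 9)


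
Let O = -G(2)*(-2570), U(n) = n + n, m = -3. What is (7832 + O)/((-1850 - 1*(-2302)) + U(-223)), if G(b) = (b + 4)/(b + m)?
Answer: -3794/3 ≈ -1264.7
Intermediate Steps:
G(b) = (4 + b)/(-3 + b) (G(b) = (b + 4)/(b - 3) = (4 + b)/(-3 + b))
U(n) = 2*n
O = -15420 (O = -(4 + 2)/(-3 + 2)*(-2570) = -6/(-1)*(-2570) = -(-1)*6*(-2570) = -1*(-6)*(-2570) = 6*(-2570) = -15420)
(7832 + O)/((-1850 - 1*(-2302)) + U(-223)) = (7832 - 15420)/((-1850 - 1*(-2302)) + 2*(-223)) = -7588/((-1850 + 2302) - 446) = -7588/(452 - 446) = -7588/6 = -7588*⅙ = -3794/3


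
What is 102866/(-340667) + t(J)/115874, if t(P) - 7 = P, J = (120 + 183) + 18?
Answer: -5903878054/19737223979 ≈ -0.29912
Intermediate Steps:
J = 321 (J = 303 + 18 = 321)
t(P) = 7 + P
102866/(-340667) + t(J)/115874 = 102866/(-340667) + (7 + 321)/115874 = 102866*(-1/340667) + 328*(1/115874) = -102866/340667 + 164/57937 = -5903878054/19737223979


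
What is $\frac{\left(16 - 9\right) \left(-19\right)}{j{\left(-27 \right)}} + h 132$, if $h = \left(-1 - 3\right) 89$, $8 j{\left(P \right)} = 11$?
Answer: $- \frac{517976}{11} \approx -47089.0$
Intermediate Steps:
$j{\left(P \right)} = \frac{11}{8}$ ($j{\left(P \right)} = \frac{1}{8} \cdot 11 = \frac{11}{8}$)
$h = -356$ ($h = \left(-1 - 3\right) 89 = \left(-4\right) 89 = -356$)
$\frac{\left(16 - 9\right) \left(-19\right)}{j{\left(-27 \right)}} + h 132 = \frac{\left(16 - 9\right) \left(-19\right)}{\frac{11}{8}} - 46992 = 7 \left(-19\right) \frac{8}{11} - 46992 = \left(-133\right) \frac{8}{11} - 46992 = - \frac{1064}{11} - 46992 = - \frac{517976}{11}$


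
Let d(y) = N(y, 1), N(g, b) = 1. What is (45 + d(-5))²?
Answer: 2116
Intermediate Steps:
d(y) = 1
(45 + d(-5))² = (45 + 1)² = 46² = 2116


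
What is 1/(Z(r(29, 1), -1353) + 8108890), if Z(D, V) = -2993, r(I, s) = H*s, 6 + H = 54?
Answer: 1/8105897 ≈ 1.2337e-7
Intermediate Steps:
H = 48 (H = -6 + 54 = 48)
r(I, s) = 48*s
1/(Z(r(29, 1), -1353) + 8108890) = 1/(-2993 + 8108890) = 1/8105897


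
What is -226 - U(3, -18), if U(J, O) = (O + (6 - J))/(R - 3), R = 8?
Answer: -223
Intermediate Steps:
U(J, O) = 6/5 - J/5 + O/5 (U(J, O) = (O + (6 - J))/(8 - 3) = (6 + O - J)/5 = (6 + O - J)*(⅕) = 6/5 - J/5 + O/5)
-226 - U(3, -18) = -226 - (6/5 - ⅕*3 + (⅕)*(-18)) = -226 - (6/5 - ⅗ - 18/5) = -226 - 1*(-3) = -226 + 3 = -223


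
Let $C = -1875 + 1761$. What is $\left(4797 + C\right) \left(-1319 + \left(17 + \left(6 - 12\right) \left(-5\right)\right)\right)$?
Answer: $-5956776$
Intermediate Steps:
$C = -114$
$\left(4797 + C\right) \left(-1319 + \left(17 + \left(6 - 12\right) \left(-5\right)\right)\right) = \left(4797 - 114\right) \left(-1319 + \left(17 + \left(6 - 12\right) \left(-5\right)\right)\right) = 4683 \left(-1319 + \left(17 + \left(6 - 12\right) \left(-5\right)\right)\right) = 4683 \left(-1319 + \left(17 - -30\right)\right) = 4683 \left(-1319 + \left(17 + 30\right)\right) = 4683 \left(-1319 + 47\right) = 4683 \left(-1272\right) = -5956776$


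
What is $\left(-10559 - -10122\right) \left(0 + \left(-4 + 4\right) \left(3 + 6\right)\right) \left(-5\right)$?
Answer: $0$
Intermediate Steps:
$\left(-10559 - -10122\right) \left(0 + \left(-4 + 4\right) \left(3 + 6\right)\right) \left(-5\right) = \left(-10559 + 10122\right) \left(0 + 0 \cdot 9\right) \left(-5\right) = - 437 \left(0 + 0\right) \left(-5\right) = - 437 \cdot 0 \left(-5\right) = \left(-437\right) 0 = 0$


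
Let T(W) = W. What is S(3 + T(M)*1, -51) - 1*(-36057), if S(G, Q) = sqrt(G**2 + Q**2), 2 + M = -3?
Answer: 36057 + sqrt(2605) ≈ 36108.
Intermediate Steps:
M = -5 (M = -2 - 3 = -5)
S(3 + T(M)*1, -51) - 1*(-36057) = sqrt((3 - 5*1)**2 + (-51)**2) - 1*(-36057) = sqrt((3 - 5)**2 + 2601) + 36057 = sqrt((-2)**2 + 2601) + 36057 = sqrt(4 + 2601) + 36057 = sqrt(2605) + 36057 = 36057 + sqrt(2605)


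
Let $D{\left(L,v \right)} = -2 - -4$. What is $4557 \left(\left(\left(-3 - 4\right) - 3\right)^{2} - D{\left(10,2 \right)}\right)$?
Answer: $446586$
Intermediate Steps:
$D{\left(L,v \right)} = 2$ ($D{\left(L,v \right)} = -2 + 4 = 2$)
$4557 \left(\left(\left(-3 - 4\right) - 3\right)^{2} - D{\left(10,2 \right)}\right) = 4557 \left(\left(\left(-3 - 4\right) - 3\right)^{2} - 2\right) = 4557 \left(\left(-7 - 3\right)^{2} - 2\right) = 4557 \left(\left(-10\right)^{2} - 2\right) = 4557 \left(100 - 2\right) = 4557 \cdot 98 = 446586$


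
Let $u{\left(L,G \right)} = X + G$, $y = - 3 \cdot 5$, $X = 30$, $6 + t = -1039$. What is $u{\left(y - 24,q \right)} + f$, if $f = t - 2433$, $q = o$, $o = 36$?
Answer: $-3412$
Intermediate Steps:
$t = -1045$ ($t = -6 - 1039 = -1045$)
$q = 36$
$y = -15$ ($y = \left(-1\right) 15 = -15$)
$u{\left(L,G \right)} = 30 + G$
$f = -3478$ ($f = -1045 - 2433 = -3478$)
$u{\left(y - 24,q \right)} + f = \left(30 + 36\right) - 3478 = 66 - 3478 = -3412$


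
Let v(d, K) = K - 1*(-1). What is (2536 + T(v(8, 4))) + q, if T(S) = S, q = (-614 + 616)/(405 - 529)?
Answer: 157541/62 ≈ 2541.0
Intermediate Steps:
v(d, K) = 1 + K (v(d, K) = K + 1 = 1 + K)
q = -1/62 (q = 2/(-124) = 2*(-1/124) = -1/62 ≈ -0.016129)
(2536 + T(v(8, 4))) + q = (2536 + (1 + 4)) - 1/62 = (2536 + 5) - 1/62 = 2541 - 1/62 = 157541/62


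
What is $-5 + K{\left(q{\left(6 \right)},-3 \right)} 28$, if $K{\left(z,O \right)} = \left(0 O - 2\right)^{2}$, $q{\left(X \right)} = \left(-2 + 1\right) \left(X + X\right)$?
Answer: $107$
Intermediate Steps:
$q{\left(X \right)} = - 2 X$
$K{\left(z,O \right)} = 4$ ($K{\left(z,O \right)} = \left(0 - 2\right)^{2} = \left(-2\right)^{2} = 4$)
$-5 + K{\left(q{\left(6 \right)},-3 \right)} 28 = -5 + 4 \cdot 28 = -5 + 112 = 107$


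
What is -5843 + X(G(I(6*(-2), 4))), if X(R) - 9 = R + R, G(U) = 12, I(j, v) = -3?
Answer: -5810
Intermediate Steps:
X(R) = 9 + 2*R (X(R) = 9 + (R + R) = 9 + 2*R)
-5843 + X(G(I(6*(-2), 4))) = -5843 + (9 + 2*12) = -5843 + (9 + 24) = -5843 + 33 = -5810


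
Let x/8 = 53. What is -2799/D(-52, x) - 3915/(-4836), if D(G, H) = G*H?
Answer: 640089/683488 ≈ 0.93650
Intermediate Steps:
x = 424 (x = 8*53 = 424)
-2799/D(-52, x) - 3915/(-4836) = -2799/((-52*424)) - 3915/(-4836) = -2799/(-22048) - 3915*(-1/4836) = -2799*(-1/22048) + 1305/1612 = 2799/22048 + 1305/1612 = 640089/683488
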